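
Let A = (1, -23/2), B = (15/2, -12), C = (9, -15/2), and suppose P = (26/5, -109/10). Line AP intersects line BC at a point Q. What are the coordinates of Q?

Barycentric coordinates of P with respect to ABC: (2/5, 2/5, 1/5).
On side BC the A-coordinate is zero; dropping P's A-weight 2/5 and renormalizing the remaining 2/5 : 1/5 gives weights 2/3, 1/3 on B, C.
Q = (2/3)·(15/2, -12) + (1/3)·(9, -15/2) = (8, -21/2).

(8, -21/2)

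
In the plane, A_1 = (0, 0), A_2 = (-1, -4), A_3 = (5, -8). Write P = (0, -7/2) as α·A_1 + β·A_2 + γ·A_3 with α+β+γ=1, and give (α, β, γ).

(1/4, 5/8, 1/8)

Signed area of the reference triangle: [A_1A_2A_3] = ½·(0·(-4−(-8)) + (-1)·(-8−0) + 5·(0−(-4))) = ½·(0 + 8 + 20) = 14.
[PA_2A_3] = ½·(0·(-4−(-8)) + (-1)·(-8−(-7/2)) + 5·(-7/2−(-4))) = ½·(0 + 9/2 + 5/2) = 7/2, so the A_1-coordinate is (7/2)/14 = 1/4.
[A_1PA_3] = ½·(0·(-7/2−(-8)) + 0·(-8−0) + 5·(0−(-7/2))) = ½·(0 + 0 + 35/2) = 35/4, so the A_2-coordinate is 5/8.
[A_1A_2P] = ½·(0·(-4−(-7/2)) + (-1)·(-7/2−0) + 0·(0−(-4))) = ½·(0 + 7/2 + 0) = 7/4, so the A_3-coordinate is 1/8.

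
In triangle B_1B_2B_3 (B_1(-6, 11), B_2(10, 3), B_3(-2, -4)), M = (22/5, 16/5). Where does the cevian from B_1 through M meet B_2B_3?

Barycentric coordinates of M with respect to B_1B_2B_3: (1/5, 3/5, 1/5).
On side B_2B_3 the B_1-coordinate is zero; dropping M's B_1-weight 1/5 and renormalizing the remaining 3/5 : 1/5 gives weights 3/4, 1/4 on B_2, B_3.
N = (3/4)·(10, 3) + (1/4)·(-2, -4) = (7, 5/4).

(7, 5/4)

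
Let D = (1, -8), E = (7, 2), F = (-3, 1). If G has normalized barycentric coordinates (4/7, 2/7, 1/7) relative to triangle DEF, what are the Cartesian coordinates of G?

(15/7, -27/7)

G = (4/7)·D + (2/7)·E + (1/7)·F.
x-coordinate: (4/7)·1 + (2/7)·7 + (1/7)·(-3) = 15/7.
y-coordinate: (4/7)·(-8) + (2/7)·2 + (1/7)·1 = -27/7.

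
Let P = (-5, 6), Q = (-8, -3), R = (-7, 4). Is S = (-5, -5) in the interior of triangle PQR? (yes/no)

no

Barycentric coordinates of S: (23/12, 11/6, -11/4).
The three coordinates are positive, positive, negative; a point is interior exactly when all three are positive.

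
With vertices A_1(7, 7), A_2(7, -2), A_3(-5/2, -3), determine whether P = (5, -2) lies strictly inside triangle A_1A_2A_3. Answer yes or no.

Barycentric coordinates of P: (4/171, 131/171, 4/19).
The three coordinates are positive, positive, positive; a point is interior exactly when all three are positive.

yes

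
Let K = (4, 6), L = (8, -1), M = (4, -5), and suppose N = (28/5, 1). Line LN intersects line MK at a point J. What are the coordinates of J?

Barycentric coordinates of N with respect to KLM: (2/5, 2/5, 1/5).
On side MK the L-coordinate is zero; dropping N's L-weight 2/5 and renormalizing the remaining 1/5 : 2/5 gives weights 1/3, 2/3 on M, K.
J = (1/3)·(4, -5) + (2/3)·(4, 6) = (4, 7/3).

(4, 7/3)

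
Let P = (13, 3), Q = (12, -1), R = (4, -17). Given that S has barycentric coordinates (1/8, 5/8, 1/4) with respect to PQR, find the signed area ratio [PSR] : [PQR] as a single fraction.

5/8

The signed ratio [PSR]/[PQR] equals the barycentric coordinate of S at vertex Q, which is 5/8.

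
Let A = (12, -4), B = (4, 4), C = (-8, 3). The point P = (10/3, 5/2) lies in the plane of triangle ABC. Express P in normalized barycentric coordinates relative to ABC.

Signed area of the reference triangle: [ABC] = ½·(12·(4−3) + 4·(3−(-4)) + (-8)·(-4−4)) = ½·(12 + 28 + 64) = 52.
[PBC] = ½·((10/3)·(4−3) + 4·(3−(5/2)) + (-8)·(5/2−4)) = ½·(10/3 + 2 + 12) = 26/3, so the A-coordinate is (26/3)/52 = 1/6.
[APC] = ½·(12·(5/2−3) + (10/3)·(3−(-4)) + (-8)·(-4−(5/2))) = ½·(-6 + 70/3 + 52) = 104/3, so the B-coordinate is 2/3.
[ABP] = ½·(12·(4−(5/2)) + 4·(5/2−(-4)) + (10/3)·(-4−4)) = ½·(18 + 26 − 80/3) = 26/3, so the C-coordinate is 1/6.

(1/6, 2/3, 1/6)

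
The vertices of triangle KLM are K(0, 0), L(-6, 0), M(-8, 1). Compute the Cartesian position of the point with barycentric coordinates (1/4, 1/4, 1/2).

N = (1/4)·K + (1/4)·L + (1/2)·M.
x-coordinate: (1/4)·0 + (1/4)·(-6) + (1/2)·(-8) = -11/2.
y-coordinate: (1/4)·0 + (1/4)·0 + (1/2)·1 = 1/2.

(-11/2, 1/2)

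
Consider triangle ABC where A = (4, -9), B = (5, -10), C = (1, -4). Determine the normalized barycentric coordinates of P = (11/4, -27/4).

Signed area of the reference triangle: [ABC] = ½·(4·(-10−(-4)) + 5·(-4−(-9)) + 1·(-9−(-10))) = ½·(-24 + 25 + 1) = 1.
[PBC] = ½·((11/4)·(-10−(-4)) + 5·(-4−(-27/4)) + 1·(-27/4−(-10))) = ½·(-33/2 + 55/4 + 13/4) = 1/4, so the A-coordinate is (1/4)/1 = 1/4.
[APC] = ½·(4·(-27/4−(-4)) + (11/4)·(-4−(-9)) + 1·(-9−(-27/4))) = ½·(-11 + 55/4 − 9/4) = 1/4, so the B-coordinate is 1/4.
[ABP] = ½·(4·(-10−(-27/4)) + 5·(-27/4−(-9)) + (11/4)·(-9−(-10))) = ½·(-13 + 45/4 + 11/4) = 1/2, so the C-coordinate is 1/2.

(1/4, 1/4, 1/2)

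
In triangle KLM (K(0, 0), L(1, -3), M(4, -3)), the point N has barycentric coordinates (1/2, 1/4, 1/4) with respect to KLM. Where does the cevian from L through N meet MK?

(4/3, -1)

Line LN meets MK where the L-coordinate vanishes; zeroing N's L-weight and renormalizing leaves M, K-weights 1/4 : 1/2 → (1/3, 2/3).
So J = (1/3)·M + (2/3)·K = (4/3, -1).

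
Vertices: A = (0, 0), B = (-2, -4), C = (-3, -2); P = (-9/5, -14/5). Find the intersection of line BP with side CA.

(-3/2, -1)

Barycentric coordinates of P with respect to ABC: (1/5, 3/5, 1/5).
On side CA the B-coordinate is zero; dropping P's B-weight 3/5 and renormalizing the remaining 1/5 : 1/5 gives weights 1/2, 1/2 on C, A.
Q = (1/2)·(-3, -2) + (1/2)·(0, 0) = (-3/2, -1).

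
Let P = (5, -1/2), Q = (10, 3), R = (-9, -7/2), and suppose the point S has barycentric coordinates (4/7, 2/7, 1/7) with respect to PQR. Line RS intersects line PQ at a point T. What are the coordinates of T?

(20/3, 2/3)

Line RS meets PQ where the R-coordinate vanishes; zeroing S's R-weight and renormalizing leaves P, Q-weights 4/7 : 2/7 → (2/3, 1/3).
So T = (2/3)·P + (1/3)·Q = (20/3, 2/3).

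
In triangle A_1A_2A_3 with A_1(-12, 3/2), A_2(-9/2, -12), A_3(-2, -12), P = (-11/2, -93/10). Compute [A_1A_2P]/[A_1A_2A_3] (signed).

1/5

[A_1A_2A_3] = ½·((-12)·(-12−(-12)) + (-9/2)·(-12−(3/2)) + (-2)·(3/2−(-12))) = ½·(0 + 243/4 − 27) = 135/8.
[A_1A_2P] = ½·((-12)·(-12−(-93/10)) + (-9/2)·(-93/10−(3/2)) + (-11/2)·(3/2−(-12))) = ½·(162/5 + 243/5 − 297/4) = 27/8, so the ratio is (27/8)/(135/8) = 1/5.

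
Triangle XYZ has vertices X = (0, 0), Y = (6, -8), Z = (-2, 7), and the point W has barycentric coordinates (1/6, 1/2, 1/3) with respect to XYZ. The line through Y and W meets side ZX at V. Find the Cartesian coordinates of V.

Line YW meets ZX where the Y-coordinate vanishes; zeroing W's Y-weight and renormalizing leaves Z, X-weights 1/3 : 1/6 → (2/3, 1/3).
So V = (2/3)·Z + (1/3)·X = (-4/3, 14/3).

(-4/3, 14/3)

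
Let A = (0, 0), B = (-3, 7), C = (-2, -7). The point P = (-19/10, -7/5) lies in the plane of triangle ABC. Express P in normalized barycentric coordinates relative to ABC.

Signed area of the reference triangle: [ABC] = ½·(0·(7−(-7)) + (-3)·(-7−0) + (-2)·(0−7)) = ½·(0 + 21 + 14) = 35/2.
[PBC] = ½·((-19/10)·(7−(-7)) + (-3)·(-7−(-7/5)) + (-2)·(-7/5−7)) = ½·(-133/5 + 84/5 + 84/5) = 7/2, so the A-coordinate is (7/2)/(35/2) = 1/5.
[APC] = ½·(0·(-7/5−(-7)) + (-19/10)·(-7−0) + (-2)·(0−(-7/5))) = ½·(0 + 133/10 − 14/5) = 21/4, so the B-coordinate is 3/10.
[ABP] = ½·(0·(7−(-7/5)) + (-3)·(-7/5−0) + (-19/10)·(0−7)) = ½·(0 + 21/5 + 133/10) = 35/4, so the C-coordinate is 1/2.
Check: 1/5 + 3/10 + 1/2 = 1.

(1/5, 3/10, 1/2)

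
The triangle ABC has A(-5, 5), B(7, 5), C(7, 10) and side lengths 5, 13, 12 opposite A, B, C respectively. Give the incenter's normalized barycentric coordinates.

(1/6, 13/30, 2/5)

The incenter has barycentric coordinates proportional to the opposite side lengths: (5 : 13 : 12).
Normalizing by 5+13+12 = 30 gives (1/6, 13/30, 2/5).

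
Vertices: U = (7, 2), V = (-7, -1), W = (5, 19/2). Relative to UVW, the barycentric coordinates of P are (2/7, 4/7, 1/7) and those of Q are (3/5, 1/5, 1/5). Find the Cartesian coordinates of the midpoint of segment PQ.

(44/35, 149/70)

Barycentric coordinates of the midpoint are the average: (31/70, 27/70, 6/35).
Converting: (31/70)·U + (27/70)·V + (6/35)·W = (44/35, 149/70).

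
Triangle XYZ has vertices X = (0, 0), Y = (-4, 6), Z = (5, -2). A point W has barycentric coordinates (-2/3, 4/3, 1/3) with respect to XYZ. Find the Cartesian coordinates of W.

W = (-2/3)·X + (4/3)·Y + (1/3)·Z.
x-coordinate: (-2/3)·0 + (4/3)·(-4) + (1/3)·5 = -11/3.
y-coordinate: (-2/3)·0 + (4/3)·6 + (1/3)·(-2) = 22/3.

(-11/3, 22/3)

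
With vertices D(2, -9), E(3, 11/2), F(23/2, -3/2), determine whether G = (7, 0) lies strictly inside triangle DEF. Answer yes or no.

Barycentric coordinates of G: (75/521, 192/521, 254/521).
The three coordinates are positive, positive, positive; a point is interior exactly when all three are positive.

yes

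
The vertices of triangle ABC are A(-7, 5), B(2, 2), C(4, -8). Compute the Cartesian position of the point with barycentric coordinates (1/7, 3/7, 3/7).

P = (1/7)·A + (3/7)·B + (3/7)·C.
x-coordinate: (1/7)·(-7) + (3/7)·2 + (3/7)·4 = 11/7.
y-coordinate: (1/7)·5 + (3/7)·2 + (3/7)·(-8) = -13/7.

(11/7, -13/7)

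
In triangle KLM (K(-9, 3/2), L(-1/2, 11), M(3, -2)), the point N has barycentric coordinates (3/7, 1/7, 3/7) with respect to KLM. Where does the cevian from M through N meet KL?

Line MN meets KL where the M-coordinate vanishes; zeroing N's M-weight and renormalizing leaves K, L-weights 3/7 : 1/7 → (3/4, 1/4).
So J = (3/4)·K + (1/4)·L = (-55/8, 31/8).

(-55/8, 31/8)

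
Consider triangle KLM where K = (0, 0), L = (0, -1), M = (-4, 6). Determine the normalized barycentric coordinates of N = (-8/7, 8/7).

Signed area of the reference triangle: [KLM] = ½·(0·(-1−6) + 0·(6−0) + (-4)·(0−(-1))) = ½·(0 + 0 − 4) = -2.
[NLM] = ½·((-8/7)·(-1−6) + 0·(6−(8/7)) + (-4)·(8/7−(-1))) = ½·(8 + 0 − 60/7) = -2/7, so the K-coordinate is (-2/7)/(-2) = 1/7.
[KNM] = ½·(0·(8/7−6) + (-8/7)·(6−0) + (-4)·(0−(8/7))) = ½·(0 − 48/7 + 32/7) = -8/7, so the L-coordinate is 4/7.
[KLN] = ½·(0·(-1−(8/7)) + 0·(8/7−0) + (-8/7)·(0−(-1))) = ½·(0 + 0 − 8/7) = -4/7, so the M-coordinate is 2/7.

(1/7, 4/7, 2/7)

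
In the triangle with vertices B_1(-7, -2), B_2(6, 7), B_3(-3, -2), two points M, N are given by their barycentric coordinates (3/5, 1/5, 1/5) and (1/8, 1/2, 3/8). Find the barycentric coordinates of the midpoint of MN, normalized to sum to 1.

(29/80, 7/20, 23/80)

Since both coordinate triples sum to 1, the midpoint's barycentrics are the componentwise average.
(3/5+1/8)/2 = 29/80; similarly 7/20 and 23/80.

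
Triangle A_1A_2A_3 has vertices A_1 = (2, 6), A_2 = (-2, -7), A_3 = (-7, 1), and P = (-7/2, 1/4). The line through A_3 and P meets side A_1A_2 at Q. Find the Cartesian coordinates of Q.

(0, -1/2)

Barycentric coordinates of P with respect to A_1A_2A_3: (1/4, 1/4, 1/2).
On side A_1A_2 the A_3-coordinate is zero; dropping P's A_3-weight 1/2 and renormalizing the remaining 1/4 : 1/4 gives weights 1/2, 1/2 on A_1, A_2.
Q = (1/2)·(2, 6) + (1/2)·(-2, -7) = (0, -1/2).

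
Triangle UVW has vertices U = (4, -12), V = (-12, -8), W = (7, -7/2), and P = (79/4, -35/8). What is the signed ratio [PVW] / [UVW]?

[UVW] = ½·(4·(-8−(-7/2)) + (-12)·(-7/2−(-12)) + 7·(-12−(-8))) = ½·(-18 − 102 − 28) = -74.
[PVW] = ½·((79/4)·(-8−(-7/2)) + (-12)·(-7/2−(-35/8)) + 7·(-35/8−(-8))) = ½·(-711/8 − 21/2 + 203/8) = -37, so the ratio is (-37)/(-74) = 1/2.

1/2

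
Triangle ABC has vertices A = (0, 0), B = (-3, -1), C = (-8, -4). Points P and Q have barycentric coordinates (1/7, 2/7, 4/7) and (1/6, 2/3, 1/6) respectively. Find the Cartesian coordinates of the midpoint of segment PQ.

Barycentric coordinates of the midpoint are the average: (13/84, 10/21, 31/84).
Converting: (13/84)·A + (10/21)·B + (31/84)·C = (-92/21, -41/21).

(-92/21, -41/21)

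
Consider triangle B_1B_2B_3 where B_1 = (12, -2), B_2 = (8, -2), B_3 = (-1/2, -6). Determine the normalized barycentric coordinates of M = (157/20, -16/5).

Signed area of the reference triangle: [B_1B_2B_3] = ½·(12·(-2−(-6)) + 8·(-6−(-2)) + (-1/2)·(-2−(-2))) = ½·(48 − 32 + 0) = 8.
[MB_2B_3] = ½·((157/20)·(-2−(-6)) + 8·(-6−(-16/5)) + (-1/2)·(-16/5−(-2))) = ½·(157/5 − 112/5 + 3/5) = 24/5, so the B_1-coordinate is (24/5)/8 = 3/5.
[B_1MB_3] = ½·(12·(-16/5−(-6)) + (157/20)·(-6−(-2)) + (-1/2)·(-2−(-16/5))) = ½·(168/5 − 157/5 − 3/5) = 4/5, so the B_2-coordinate is 1/10.
[B_1B_2M] = ½·(12·(-2−(-16/5)) + 8·(-16/5−(-2)) + (157/20)·(-2−(-2))) = ½·(72/5 − 48/5 + 0) = 12/5, so the B_3-coordinate is 3/10.

(3/5, 1/10, 3/10)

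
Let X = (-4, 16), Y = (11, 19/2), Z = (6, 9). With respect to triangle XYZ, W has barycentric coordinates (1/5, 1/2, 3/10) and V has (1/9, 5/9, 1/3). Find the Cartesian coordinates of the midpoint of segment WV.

(85/12, 3727/360)

Barycentric coordinates of the midpoint are the average: (7/45, 19/36, 19/60).
Converting: (7/45)·X + (19/36)·Y + (19/60)·Z = (85/12, 3727/360).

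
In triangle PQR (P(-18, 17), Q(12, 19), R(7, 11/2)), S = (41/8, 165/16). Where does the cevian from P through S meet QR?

Barycentric coordinates of S with respect to PQR: (1/8, 1/4, 5/8).
On side QR the P-coordinate is zero; dropping S's P-weight 1/8 and renormalizing the remaining 1/4 : 5/8 gives weights 2/7, 5/7 on Q, R.
T = (2/7)·(12, 19) + (5/7)·(7, 11/2) = (59/7, 131/14).

(59/7, 131/14)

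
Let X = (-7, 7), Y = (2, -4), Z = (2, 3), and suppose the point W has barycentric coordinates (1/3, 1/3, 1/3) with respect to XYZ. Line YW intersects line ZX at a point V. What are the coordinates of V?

Line YW meets ZX where the Y-coordinate vanishes; zeroing W's Y-weight and renormalizing leaves Z, X-weights 1/3 : 1/3 → (1/2, 1/2).
So V = (1/2)·Z + (1/2)·X = (-5/2, 5).

(-5/2, 5)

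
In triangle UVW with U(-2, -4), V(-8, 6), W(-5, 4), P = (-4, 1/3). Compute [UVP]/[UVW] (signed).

[UVW] = ½·((-2)·(6−4) + (-8)·(4−(-4)) + (-5)·(-4−6)) = ½·(-4 − 64 + 50) = -9.
[UVP] = ½·((-2)·(6−(1/3)) + (-8)·(1/3−(-4)) + (-4)·(-4−6)) = ½·(-34/3 − 104/3 + 40) = -3, so the ratio is (-3)/(-9) = 1/3.

1/3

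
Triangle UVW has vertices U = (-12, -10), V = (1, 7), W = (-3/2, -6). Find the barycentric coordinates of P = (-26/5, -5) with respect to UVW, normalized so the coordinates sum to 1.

Signed area of the reference triangle: [UVW] = ½·((-12)·(7−(-6)) + 1·(-6−(-10)) + (-3/2)·(-10−7)) = ½·(-156 + 4 + 51/2) = -253/4.
[PVW] = ½·((-26/5)·(7−(-6)) + 1·(-6−(-5)) + (-3/2)·(-5−7)) = ½·(-338/5 − 1 + 18) = -253/10, so the U-coordinate is (-253/10)/(-253/4) = 2/5.
[UPW] = ½·((-12)·(-5−(-6)) + (-26/5)·(-6−(-10)) + (-3/2)·(-10−(-5))) = ½·(-12 − 104/5 + 15/2) = -253/20, so the V-coordinate is 1/5.
[UVP] = ½·((-12)·(7−(-5)) + 1·(-5−(-10)) + (-26/5)·(-10−7)) = ½·(-144 + 5 + 442/5) = -253/10, so the W-coordinate is 2/5.
Check: 2/5 + 1/5 + 2/5 = 1.

(2/5, 1/5, 2/5)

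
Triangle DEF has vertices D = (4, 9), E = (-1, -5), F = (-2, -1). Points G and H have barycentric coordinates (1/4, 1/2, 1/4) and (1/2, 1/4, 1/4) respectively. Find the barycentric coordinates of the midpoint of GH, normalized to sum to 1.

(3/8, 3/8, 1/4)

Since both coordinate triples sum to 1, the midpoint's barycentrics are the componentwise average.
(1/4+1/2)/2 = 3/8; similarly 3/8 and 1/4.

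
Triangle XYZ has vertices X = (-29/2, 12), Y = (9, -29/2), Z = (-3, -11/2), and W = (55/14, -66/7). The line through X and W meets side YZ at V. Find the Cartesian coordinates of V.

(7, -13)

Barycentric coordinates of W with respect to XYZ: (1/7, 5/7, 1/7).
On side YZ the X-coordinate is zero; dropping W's X-weight 1/7 and renormalizing the remaining 5/7 : 1/7 gives weights 5/6, 1/6 on Y, Z.
V = (5/6)·(9, -29/2) + (1/6)·(-3, -11/2) = (7, -13).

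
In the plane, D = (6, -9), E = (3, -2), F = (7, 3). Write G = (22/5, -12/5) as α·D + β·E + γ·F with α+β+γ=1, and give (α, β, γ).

(1/5, 3/5, 1/5)

Signed area of the reference triangle: [DEF] = ½·(6·(-2−3) + 3·(3−(-9)) + 7·(-9−(-2))) = ½·(-30 + 36 − 49) = -43/2.
[GEF] = ½·((22/5)·(-2−3) + 3·(3−(-12/5)) + 7·(-12/5−(-2))) = ½·(-22 + 81/5 − 14/5) = -43/10, so the D-coordinate is (-43/10)/(-43/2) = 1/5.
[DGF] = ½·(6·(-12/5−3) + (22/5)·(3−(-9)) + 7·(-9−(-12/5))) = ½·(-162/5 + 264/5 − 231/5) = -129/10, so the E-coordinate is 3/5.
[DEG] = ½·(6·(-2−(-12/5)) + 3·(-12/5−(-9)) + (22/5)·(-9−(-2))) = ½·(12/5 + 99/5 − 154/5) = -43/10, so the F-coordinate is 1/5.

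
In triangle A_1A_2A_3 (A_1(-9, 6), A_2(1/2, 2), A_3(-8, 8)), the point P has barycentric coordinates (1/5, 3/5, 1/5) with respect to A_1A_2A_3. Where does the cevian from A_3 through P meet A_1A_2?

(-15/8, 3)

Line A_3P meets A_1A_2 where the A_3-coordinate vanishes; zeroing P's A_3-weight and renormalizing leaves A_1, A_2-weights 1/5 : 3/5 → (1/4, 3/4).
So Q = (1/4)·A_1 + (3/4)·A_2 = (-15/8, 3).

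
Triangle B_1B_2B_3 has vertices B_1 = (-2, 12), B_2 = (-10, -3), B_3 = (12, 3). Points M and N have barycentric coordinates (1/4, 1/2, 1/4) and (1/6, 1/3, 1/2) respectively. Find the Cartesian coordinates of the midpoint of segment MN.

Barycentric coordinates of the midpoint are the average: (5/24, 5/12, 3/8).
Converting: (5/24)·B_1 + (5/12)·B_2 + (3/8)·B_3 = (-1/12, 19/8).

(-1/12, 19/8)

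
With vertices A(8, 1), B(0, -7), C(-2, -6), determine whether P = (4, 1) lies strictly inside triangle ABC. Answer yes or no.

Barycentric coordinates of P: (5/6, -7/6, 4/3).
The three coordinates are positive, negative, positive; a point is interior exactly when all three are positive.

no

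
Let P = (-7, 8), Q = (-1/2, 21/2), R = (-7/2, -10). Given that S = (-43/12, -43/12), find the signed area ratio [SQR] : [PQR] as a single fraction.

1/6

[PQR] = ½·((-7)·(21/2−(-10)) + (-1/2)·(-10−8) + (-7/2)·(8−(21/2))) = ½·(-287/2 + 9 + 35/4) = -503/8.
[SQR] = ½·((-43/12)·(21/2−(-10)) + (-1/2)·(-10−(-43/12)) + (-7/2)·(-43/12−(21/2))) = ½·(-1763/24 + 77/24 + 1183/24) = -503/48, so the ratio is (-503/48)/(-503/8) = 1/6.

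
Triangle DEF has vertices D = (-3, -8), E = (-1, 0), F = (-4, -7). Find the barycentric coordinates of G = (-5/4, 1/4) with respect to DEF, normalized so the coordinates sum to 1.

(-1/4, 1, 1/4)

Signed area of the reference triangle: [DEF] = ½·((-3)·(0−(-7)) + (-1)·(-7−(-8)) + (-4)·(-8−0)) = ½·(-21 − 1 + 32) = 5.
[GEF] = ½·((-5/4)·(0−(-7)) + (-1)·(-7−(1/4)) + (-4)·(1/4−0)) = ½·(-35/4 + 29/4 − 1) = -5/4, so the D-coordinate is (-5/4)/5 = -1/4.
[DGF] = ½·((-3)·(1/4−(-7)) + (-5/4)·(-7−(-8)) + (-4)·(-8−(1/4))) = ½·(-87/4 − 5/4 + 33) = 5, so the E-coordinate is 1.
[DEG] = ½·((-3)·(0−(1/4)) + (-1)·(1/4−(-8)) + (-5/4)·(-8−0)) = ½·(3/4 − 33/4 + 10) = 5/4, so the F-coordinate is 1/4.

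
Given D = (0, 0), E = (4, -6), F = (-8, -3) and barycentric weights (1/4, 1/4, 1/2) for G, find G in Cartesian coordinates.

(-3, -3)

G = (1/4)·D + (1/4)·E + (1/2)·F.
x-coordinate: (1/4)·0 + (1/4)·4 + (1/2)·(-8) = -3.
y-coordinate: (1/4)·0 + (1/4)·(-6) + (1/2)·(-3) = -3.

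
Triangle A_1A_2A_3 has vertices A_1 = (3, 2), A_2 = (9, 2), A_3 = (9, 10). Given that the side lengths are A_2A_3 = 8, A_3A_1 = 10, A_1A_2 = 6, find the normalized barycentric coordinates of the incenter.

The incenter has barycentric coordinates proportional to the opposite side lengths: (8 : 10 : 6).
Normalizing by 8+10+6 = 24 gives (1/3, 5/12, 1/4).

(1/3, 5/12, 1/4)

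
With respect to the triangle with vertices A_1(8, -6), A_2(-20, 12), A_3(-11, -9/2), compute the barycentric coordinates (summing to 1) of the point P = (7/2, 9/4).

Signed area of the reference triangle: [A_1A_2A_3] = ½·(8·(12−(-9/2)) + (-20)·(-9/2−(-6)) + (-11)·(-6−12)) = ½·(132 − 30 + 198) = 150.
[PA_2A_3] = ½·((7/2)·(12−(-9/2)) + (-20)·(-9/2−(9/4)) + (-11)·(9/4−12)) = ½·(231/4 + 135 + 429/4) = 150, so the A_1-coordinate is 150/150 = 1.
[A_1PA_3] = ½·(8·(9/4−(-9/2)) + (7/2)·(-9/2−(-6)) + (-11)·(-6−(9/4))) = ½·(54 + 21/4 + 363/4) = 75, so the A_2-coordinate is 1/2.
[A_1A_2P] = ½·(8·(12−(9/4)) + (-20)·(9/4−(-6)) + (7/2)·(-6−12)) = ½·(78 − 165 − 63) = -75, so the A_3-coordinate is -1/2.
Check: 1 + 1/2 − 1/2 = 1.

(1, 1/2, -1/2)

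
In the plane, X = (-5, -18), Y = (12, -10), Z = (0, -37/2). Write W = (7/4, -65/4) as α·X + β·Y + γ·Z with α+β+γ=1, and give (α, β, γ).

Signed area of the reference triangle: [XYZ] = ½·((-5)·(-10−(-37/2)) + 12·(-37/2−(-18)) + 0·(-18−(-10))) = ½·(-85/2 − 6 + 0) = -97/4.
[WYZ] = ½·((7/4)·(-10−(-37/2)) + 12·(-37/2−(-65/4)) + 0·(-65/4−(-10))) = ½·(119/8 − 27 + 0) = -97/16, so the X-coordinate is (-97/16)/(-97/4) = 1/4.
[XWZ] = ½·((-5)·(-65/4−(-37/2)) + (7/4)·(-37/2−(-18)) + 0·(-18−(-65/4))) = ½·(-45/4 − 7/8 + 0) = -97/16, so the Y-coordinate is 1/4.
[XYW] = ½·((-5)·(-10−(-65/4)) + 12·(-65/4−(-18)) + (7/4)·(-18−(-10))) = ½·(-125/4 + 21 − 14) = -97/8, so the Z-coordinate is 1/2.
Check: 1/4 + 1/4 + 1/2 = 1.

(1/4, 1/4, 1/2)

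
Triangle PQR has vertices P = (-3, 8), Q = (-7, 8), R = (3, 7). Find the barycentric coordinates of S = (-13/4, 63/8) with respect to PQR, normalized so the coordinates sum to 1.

Signed area of the reference triangle: [PQR] = ½·((-3)·(8−7) + (-7)·(7−8) + 3·(8−8)) = ½·(-3 + 7 + 0) = 2.
[SQR] = ½·((-13/4)·(8−7) + (-7)·(7−(63/8)) + 3·(63/8−8)) = ½·(-13/4 + 49/8 − 3/8) = 5/4, so the P-coordinate is (5/4)/2 = 5/8.
[PSR] = ½·((-3)·(63/8−7) + (-13/4)·(7−8) + 3·(8−(63/8))) = ½·(-21/8 + 13/4 + 3/8) = 1/2, so the Q-coordinate is 1/4.
[PQS] = ½·((-3)·(8−(63/8)) + (-7)·(63/8−8) + (-13/4)·(8−8)) = ½·(-3/8 + 7/8 + 0) = 1/4, so the R-coordinate is 1/8.
Check: 5/8 + 1/4 + 1/8 = 1.

(5/8, 1/4, 1/8)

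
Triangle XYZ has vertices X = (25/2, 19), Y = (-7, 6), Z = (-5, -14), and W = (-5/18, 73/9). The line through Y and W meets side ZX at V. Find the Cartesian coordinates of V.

Barycentric coordinates of W with respect to XYZ: (1/3, 5/9, 1/9).
On side ZX the Y-coordinate is zero; dropping W's Y-weight 5/9 and renormalizing the remaining 1/9 : 1/3 gives weights 1/4, 3/4 on Z, X.
V = (1/4)·(-5, -14) + (3/4)·(25/2, 19) = (65/8, 43/4).

(65/8, 43/4)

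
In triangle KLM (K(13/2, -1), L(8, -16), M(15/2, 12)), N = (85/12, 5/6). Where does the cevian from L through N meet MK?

Barycentric coordinates of N with respect to KLM: (1/2, 1/6, 1/3).
On side MK the L-coordinate is zero; dropping N's L-weight 1/6 and renormalizing the remaining 1/3 : 1/2 gives weights 2/5, 3/5 on M, K.
J = (2/5)·(15/2, 12) + (3/5)·(13/2, -1) = (69/10, 21/5).

(69/10, 21/5)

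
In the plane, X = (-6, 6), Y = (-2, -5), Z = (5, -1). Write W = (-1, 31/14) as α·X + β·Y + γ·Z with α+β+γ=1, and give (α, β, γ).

(1/2, 1/14, 3/7)

Signed area of the reference triangle: [XYZ] = ½·((-6)·(-5−(-1)) + (-2)·(-1−6) + 5·(6−(-5))) = ½·(24 + 14 + 55) = 93/2.
[WYZ] = ½·((-1)·(-5−(-1)) + (-2)·(-1−(31/14)) + 5·(31/14−(-5))) = ½·(4 + 45/7 + 505/14) = 93/4, so the X-coordinate is (93/4)/(93/2) = 1/2.
[XWZ] = ½·((-6)·(31/14−(-1)) + (-1)·(-1−6) + 5·(6−(31/14))) = ½·(-135/7 + 7 + 265/14) = 93/28, so the Y-coordinate is 1/14.
[XYW] = ½·((-6)·(-5−(31/14)) + (-2)·(31/14−6) + (-1)·(6−(-5))) = ½·(303/7 + 53/7 − 11) = 279/14, so the Z-coordinate is 3/7.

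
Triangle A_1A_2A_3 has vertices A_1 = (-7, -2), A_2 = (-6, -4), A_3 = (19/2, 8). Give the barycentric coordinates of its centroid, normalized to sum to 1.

The centroid is the average of the vertices, so each weight is 1/3.

(1/3, 1/3, 1/3)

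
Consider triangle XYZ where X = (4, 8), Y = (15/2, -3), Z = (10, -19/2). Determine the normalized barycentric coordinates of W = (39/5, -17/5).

(1/5, 2/5, 2/5)

Signed area of the reference triangle: [XYZ] = ½·(4·(-3−(-19/2)) + (15/2)·(-19/2−8) + 10·(8−(-3))) = ½·(26 − 525/4 + 110) = 19/8.
[WYZ] = ½·((39/5)·(-3−(-19/2)) + (15/2)·(-19/2−(-17/5)) + 10·(-17/5−(-3))) = ½·(507/10 − 183/4 − 4) = 19/40, so the X-coordinate is (19/40)/(19/8) = 1/5.
[XWZ] = ½·(4·(-17/5−(-19/2)) + (39/5)·(-19/2−8) + 10·(8−(-17/5))) = ½·(122/5 − 273/2 + 114) = 19/20, so the Y-coordinate is 2/5.
[XYW] = ½·(4·(-3−(-17/5)) + (15/2)·(-17/5−8) + (39/5)·(8−(-3))) = ½·(8/5 − 171/2 + 429/5) = 19/20, so the Z-coordinate is 2/5.
Check: 1/5 + 2/5 + 2/5 = 1.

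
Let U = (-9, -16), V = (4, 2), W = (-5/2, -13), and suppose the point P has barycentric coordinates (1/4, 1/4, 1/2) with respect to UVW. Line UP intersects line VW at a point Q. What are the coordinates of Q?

(-1/3, -8)

Line UP meets VW where the U-coordinate vanishes; zeroing P's U-weight and renormalizing leaves V, W-weights 1/4 : 1/2 → (1/3, 2/3).
So Q = (1/3)·V + (2/3)·W = (-1/3, -8).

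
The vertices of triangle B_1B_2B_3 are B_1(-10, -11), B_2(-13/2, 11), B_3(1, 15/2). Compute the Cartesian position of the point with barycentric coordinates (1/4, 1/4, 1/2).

(-29/8, 15/4)

M = (1/4)·B_1 + (1/4)·B_2 + (1/2)·B_3.
x-coordinate: (1/4)·(-10) + (1/4)·(-13/2) + (1/2)·1 = -29/8.
y-coordinate: (1/4)·(-11) + (1/4)·11 + (1/2)·(15/2) = 15/4.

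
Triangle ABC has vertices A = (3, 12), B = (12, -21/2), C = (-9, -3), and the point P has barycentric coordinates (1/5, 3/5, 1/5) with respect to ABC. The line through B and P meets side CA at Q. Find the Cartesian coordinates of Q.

Line BP meets CA where the B-coordinate vanishes; zeroing P's B-weight and renormalizing leaves C, A-weights 1/5 : 1/5 → (1/2, 1/2).
So Q = (1/2)·C + (1/2)·A = (-3, 9/2).

(-3, 9/2)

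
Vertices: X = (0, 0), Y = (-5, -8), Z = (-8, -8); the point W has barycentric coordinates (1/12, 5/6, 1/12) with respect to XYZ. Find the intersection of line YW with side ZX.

(-4, -4)

Line YW meets ZX where the Y-coordinate vanishes; zeroing W's Y-weight and renormalizing leaves Z, X-weights 1/12 : 1/12 → (1/2, 1/2).
So V = (1/2)·Z + (1/2)·X = (-4, -4).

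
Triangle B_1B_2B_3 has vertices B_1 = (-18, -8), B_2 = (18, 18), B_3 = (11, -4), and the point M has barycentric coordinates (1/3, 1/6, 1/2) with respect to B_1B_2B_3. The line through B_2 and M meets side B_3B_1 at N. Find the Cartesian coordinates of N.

Line B_2M meets B_3B_1 where the B_2-coordinate vanishes; zeroing M's B_2-weight and renormalizing leaves B_3, B_1-weights 1/2 : 1/3 → (3/5, 2/5).
So N = (3/5)·B_3 + (2/5)·B_1 = (-3/5, -28/5).

(-3/5, -28/5)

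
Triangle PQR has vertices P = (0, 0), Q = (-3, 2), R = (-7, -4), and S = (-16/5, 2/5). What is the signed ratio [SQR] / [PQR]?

[PQR] = ½·(0·(2−(-4)) + (-3)·(-4−0) + (-7)·(0−2)) = ½·(0 + 12 + 14) = 13.
[SQR] = ½·((-16/5)·(2−(-4)) + (-3)·(-4−(2/5)) + (-7)·(2/5−2)) = ½·(-96/5 + 66/5 + 56/5) = 13/5, so the ratio is (13/5)/13 = 1/5.

1/5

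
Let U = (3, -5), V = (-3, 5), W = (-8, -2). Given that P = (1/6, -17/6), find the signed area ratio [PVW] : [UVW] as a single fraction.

2/3

[UVW] = ½·(3·(5−(-2)) + (-3)·(-2−(-5)) + (-8)·(-5−5)) = ½·(21 − 9 + 80) = 46.
[PVW] = ½·((1/6)·(5−(-2)) + (-3)·(-2−(-17/6)) + (-8)·(-17/6−5)) = ½·(7/6 − 5/2 + 188/3) = 92/3, so the ratio is (92/3)/46 = 2/3.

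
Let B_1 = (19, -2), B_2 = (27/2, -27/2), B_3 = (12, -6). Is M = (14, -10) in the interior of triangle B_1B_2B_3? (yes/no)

yes

Barycentric coordinates of M: (2/13, 8/13, 3/13).
The three coordinates are positive, positive, positive; a point is interior exactly when all three are positive.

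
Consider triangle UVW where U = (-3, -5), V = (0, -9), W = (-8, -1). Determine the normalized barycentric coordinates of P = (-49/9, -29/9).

(1/3, 1/9, 5/9)

Signed area of the reference triangle: [UVW] = ½·((-3)·(-9−(-1)) + 0·(-1−(-5)) + (-8)·(-5−(-9))) = ½·(24 + 0 − 32) = -4.
[PVW] = ½·((-49/9)·(-9−(-1)) + 0·(-1−(-29/9)) + (-8)·(-29/9−(-9))) = ½·(392/9 + 0 − 416/9) = -4/3, so the U-coordinate is (-4/3)/(-4) = 1/3.
[UPW] = ½·((-3)·(-29/9−(-1)) + (-49/9)·(-1−(-5)) + (-8)·(-5−(-29/9))) = ½·(20/3 − 196/9 + 128/9) = -4/9, so the V-coordinate is 1/9.
[UVP] = ½·((-3)·(-9−(-29/9)) + 0·(-29/9−(-5)) + (-49/9)·(-5−(-9))) = ½·(52/3 + 0 − 196/9) = -20/9, so the W-coordinate is 5/9.
Check: 1/3 + 1/9 + 5/9 = 1.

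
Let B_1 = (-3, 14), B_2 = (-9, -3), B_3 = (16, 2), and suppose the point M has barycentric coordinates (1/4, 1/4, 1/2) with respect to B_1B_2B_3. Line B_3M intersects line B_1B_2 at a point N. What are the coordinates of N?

(-6, 11/2)

Line B_3M meets B_1B_2 where the B_3-coordinate vanishes; zeroing M's B_3-weight and renormalizing leaves B_1, B_2-weights 1/4 : 1/4 → (1/2, 1/2).
So N = (1/2)·B_1 + (1/2)·B_2 = (-6, 11/2).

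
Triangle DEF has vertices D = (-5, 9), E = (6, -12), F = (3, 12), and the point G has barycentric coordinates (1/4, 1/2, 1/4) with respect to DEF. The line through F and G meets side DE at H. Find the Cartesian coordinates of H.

(7/3, -5)

Line FG meets DE where the F-coordinate vanishes; zeroing G's F-weight and renormalizing leaves D, E-weights 1/4 : 1/2 → (1/3, 2/3).
So H = (1/3)·D + (2/3)·E = (7/3, -5).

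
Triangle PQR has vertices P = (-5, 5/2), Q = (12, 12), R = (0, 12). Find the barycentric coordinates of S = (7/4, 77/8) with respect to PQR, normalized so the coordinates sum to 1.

Signed area of the reference triangle: [PQR] = ½·((-5)·(12−12) + 12·(12−(5/2)) + 0·(5/2−12)) = ½·(0 + 114 + 0) = 57.
[SQR] = ½·((7/4)·(12−12) + 12·(12−(77/8)) + 0·(77/8−12)) = ½·(0 + 57/2 + 0) = 57/4, so the P-coordinate is (57/4)/57 = 1/4.
[PSR] = ½·((-5)·(77/8−12) + (7/4)·(12−(5/2)) + 0·(5/2−(77/8))) = ½·(95/8 + 133/8 + 0) = 57/4, so the Q-coordinate is 1/4.
[PQS] = ½·((-5)·(12−(77/8)) + 12·(77/8−(5/2)) + (7/4)·(5/2−12)) = ½·(-95/8 + 171/2 − 133/8) = 57/2, so the R-coordinate is 1/2.
Check: 1/4 + 1/4 + 1/2 = 1.

(1/4, 1/4, 1/2)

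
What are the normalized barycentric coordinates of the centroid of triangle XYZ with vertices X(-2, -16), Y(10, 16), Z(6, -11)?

The centroid is the average of the vertices, so each weight is 1/3.

(1/3, 1/3, 1/3)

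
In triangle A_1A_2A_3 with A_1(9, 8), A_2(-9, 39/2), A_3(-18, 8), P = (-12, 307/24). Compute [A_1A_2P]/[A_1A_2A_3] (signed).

1/2

[A_1A_2A_3] = ½·(9·(39/2−8) + (-9)·(8−8) + (-18)·(8−(39/2))) = ½·(207/2 + 0 + 207) = 621/4.
[A_1A_2P] = ½·(9·(39/2−(307/24)) + (-9)·(307/24−8) + (-12)·(8−(39/2))) = ½·(483/8 − 345/8 + 138) = 621/8, so the ratio is (621/8)/(621/4) = 1/2.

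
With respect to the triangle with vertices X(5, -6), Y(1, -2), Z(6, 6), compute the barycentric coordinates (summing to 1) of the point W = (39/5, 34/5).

(1/5, -2/5, 6/5)

Signed area of the reference triangle: [XYZ] = ½·(5·(-2−6) + 1·(6−(-6)) + 6·(-6−(-2))) = ½·(-40 + 12 − 24) = -26.
[WYZ] = ½·((39/5)·(-2−6) + 1·(6−(34/5)) + 6·(34/5−(-2))) = ½·(-312/5 − 4/5 + 264/5) = -26/5, so the X-coordinate is (-26/5)/(-26) = 1/5.
[XWZ] = ½·(5·(34/5−6) + (39/5)·(6−(-6)) + 6·(-6−(34/5))) = ½·(4 + 468/5 − 384/5) = 52/5, so the Y-coordinate is -2/5.
[XYW] = ½·(5·(-2−(34/5)) + 1·(34/5−(-6)) + (39/5)·(-6−(-2))) = ½·(-44 + 64/5 − 156/5) = -156/5, so the Z-coordinate is 6/5.
Check: 1/5 − 2/5 + 6/5 = 1.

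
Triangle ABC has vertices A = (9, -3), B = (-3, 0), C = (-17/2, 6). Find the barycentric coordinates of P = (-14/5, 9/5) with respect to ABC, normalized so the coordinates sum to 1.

Signed area of the reference triangle: [ABC] = ½·(9·(0−6) + (-3)·(6−(-3)) + (-17/2)·(-3−0)) = ½·(-54 − 27 + 51/2) = -111/4.
[PBC] = ½·((-14/5)·(0−6) + (-3)·(6−(9/5)) + (-17/2)·(9/5−0)) = ½·(84/5 − 63/5 − 153/10) = -111/20, so the A-coordinate is (-111/20)/(-111/4) = 1/5.
[APC] = ½·(9·(9/5−6) + (-14/5)·(6−(-3)) + (-17/2)·(-3−(9/5))) = ½·(-189/5 − 126/5 + 204/5) = -111/10, so the B-coordinate is 2/5.
[ABP] = ½·(9·(0−(9/5)) + (-3)·(9/5−(-3)) + (-14/5)·(-3−0)) = ½·(-81/5 − 72/5 + 42/5) = -111/10, so the C-coordinate is 2/5.

(1/5, 2/5, 2/5)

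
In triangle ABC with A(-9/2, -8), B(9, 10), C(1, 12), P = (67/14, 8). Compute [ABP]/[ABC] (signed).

2/7

[ABC] = ½·((-9/2)·(10−12) + 9·(12−(-8)) + 1·(-8−10)) = ½·(9 + 180 − 18) = 171/2.
[ABP] = ½·((-9/2)·(10−8) + 9·(8−(-8)) + (67/14)·(-8−10)) = ½·(-9 + 144 − 603/7) = 171/7, so the ratio is (171/7)/(171/2) = 2/7.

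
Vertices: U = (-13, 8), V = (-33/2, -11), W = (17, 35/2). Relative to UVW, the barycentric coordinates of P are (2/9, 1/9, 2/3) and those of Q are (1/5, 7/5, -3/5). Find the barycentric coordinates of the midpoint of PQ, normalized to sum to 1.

(19/90, 34/45, 1/30)

Since both coordinate triples sum to 1, the midpoint's barycentrics are the componentwise average.
(2/9+1/5)/2 = 19/90; similarly 34/45 and 1/30.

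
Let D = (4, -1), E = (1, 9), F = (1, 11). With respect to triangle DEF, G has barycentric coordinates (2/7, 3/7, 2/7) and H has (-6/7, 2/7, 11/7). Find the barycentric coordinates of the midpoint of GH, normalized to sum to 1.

(-2/7, 5/14, 13/14)

Since both coordinate triples sum to 1, the midpoint's barycentrics are the componentwise average.
(2/7+-6/7)/2 = -2/7; similarly 5/14 and 13/14.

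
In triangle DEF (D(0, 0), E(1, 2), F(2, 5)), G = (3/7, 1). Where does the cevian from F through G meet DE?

(1/6, 1/3)

Barycentric coordinates of G with respect to DEF: (5/7, 1/7, 1/7).
On side DE the F-coordinate is zero; dropping G's F-weight 1/7 and renormalizing the remaining 5/7 : 1/7 gives weights 5/6, 1/6 on D, E.
H = (5/6)·(0, 0) + (1/6)·(1, 2) = (1/6, 1/3).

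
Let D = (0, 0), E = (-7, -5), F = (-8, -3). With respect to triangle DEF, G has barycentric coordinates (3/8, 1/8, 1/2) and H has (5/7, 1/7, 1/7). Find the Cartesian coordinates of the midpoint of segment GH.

Barycentric coordinates of the midpoint are the average: (61/112, 15/112, 9/28).
Converting: (61/112)·D + (15/112)·E + (9/28)·F = (-393/112, -183/112).

(-393/112, -183/112)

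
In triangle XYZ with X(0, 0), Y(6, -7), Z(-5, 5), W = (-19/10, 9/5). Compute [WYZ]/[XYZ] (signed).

2/5

[XYZ] = ½·(0·(-7−5) + 6·(5−0) + (-5)·(0−(-7))) = ½·(0 + 30 − 35) = -5/2.
[WYZ] = ½·((-19/10)·(-7−5) + 6·(5−(9/5)) + (-5)·(9/5−(-7))) = ½·(114/5 + 96/5 − 44) = -1, so the ratio is (-1)/(-5/2) = 2/5.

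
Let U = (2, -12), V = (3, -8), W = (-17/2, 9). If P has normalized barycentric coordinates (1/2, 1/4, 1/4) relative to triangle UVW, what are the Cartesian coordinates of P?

(-3/8, -23/4)

P = (1/2)·U + (1/4)·V + (1/4)·W.
x-coordinate: (1/2)·2 + (1/4)·3 + (1/4)·(-17/2) = -3/8.
y-coordinate: (1/2)·(-12) + (1/4)·(-8) + (1/4)·9 = -23/4.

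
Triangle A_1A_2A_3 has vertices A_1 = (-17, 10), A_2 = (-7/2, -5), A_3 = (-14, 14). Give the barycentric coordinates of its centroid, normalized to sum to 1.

The centroid is the average of the vertices, so each weight is 1/3.

(1/3, 1/3, 1/3)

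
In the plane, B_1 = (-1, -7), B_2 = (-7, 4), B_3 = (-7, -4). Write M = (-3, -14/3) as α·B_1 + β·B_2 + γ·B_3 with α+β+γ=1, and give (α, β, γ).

Signed area of the reference triangle: [B_1B_2B_3] = ½·((-1)·(4−(-4)) + (-7)·(-4−(-7)) + (-7)·(-7−4)) = ½·(-8 − 21 + 77) = 24.
[MB_2B_3] = ½·((-3)·(4−(-4)) + (-7)·(-4−(-14/3)) + (-7)·(-14/3−4)) = ½·(-24 − 14/3 + 182/3) = 16, so the B_1-coordinate is 16/24 = 2/3.
[B_1MB_3] = ½·((-1)·(-14/3−(-4)) + (-3)·(-4−(-7)) + (-7)·(-7−(-14/3))) = ½·(2/3 − 9 + 49/3) = 4, so the B_2-coordinate is 1/6.
[B_1B_2M] = ½·((-1)·(4−(-14/3)) + (-7)·(-14/3−(-7)) + (-3)·(-7−4)) = ½·(-26/3 − 49/3 + 33) = 4, so the B_3-coordinate is 1/6.

(2/3, 1/6, 1/6)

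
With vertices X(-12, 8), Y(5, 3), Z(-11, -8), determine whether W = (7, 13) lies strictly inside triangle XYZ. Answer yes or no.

no

Barycentric coordinates of W: (46/89, 103/89, -60/89).
The three coordinates are positive, positive, negative; a point is interior exactly when all three are positive.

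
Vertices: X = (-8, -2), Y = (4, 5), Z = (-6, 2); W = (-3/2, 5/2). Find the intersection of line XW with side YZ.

(2/3, 4)

Barycentric coordinates of W with respect to XYZ: (1/4, 1/2, 1/4).
On side YZ the X-coordinate is zero; dropping W's X-weight 1/4 and renormalizing the remaining 1/2 : 1/4 gives weights 2/3, 1/3 on Y, Z.
V = (2/3)·(4, 5) + (1/3)·(-6, 2) = (2/3, 4).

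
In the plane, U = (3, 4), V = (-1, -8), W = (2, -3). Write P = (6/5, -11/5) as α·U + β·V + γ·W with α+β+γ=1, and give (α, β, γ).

Signed area of the reference triangle: [UVW] = ½·(3·(-8−(-3)) + (-1)·(-3−4) + 2·(4−(-8))) = ½·(-15 + 7 + 24) = 8.
[PVW] = ½·((6/5)·(-8−(-3)) + (-1)·(-3−(-11/5)) + 2·(-11/5−(-8))) = ½·(-6 + 4/5 + 58/5) = 16/5, so the U-coordinate is (16/5)/8 = 2/5.
[UPW] = ½·(3·(-11/5−(-3)) + (6/5)·(-3−4) + 2·(4−(-11/5))) = ½·(12/5 − 42/5 + 62/5) = 16/5, so the V-coordinate is 2/5.
[UVP] = ½·(3·(-8−(-11/5)) + (-1)·(-11/5−4) + (6/5)·(4−(-8))) = ½·(-87/5 + 31/5 + 72/5) = 8/5, so the W-coordinate is 1/5.
Check: 2/5 + 2/5 + 1/5 = 1.

(2/5, 2/5, 1/5)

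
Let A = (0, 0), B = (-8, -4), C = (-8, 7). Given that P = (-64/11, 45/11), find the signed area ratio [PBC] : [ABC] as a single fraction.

3/11

[ABC] = ½·(0·(-4−7) + (-8)·(7−0) + (-8)·(0−(-4))) = ½·(0 − 56 − 32) = -44.
[PBC] = ½·((-64/11)·(-4−7) + (-8)·(7−(45/11)) + (-8)·(45/11−(-4))) = ½·(64 − 256/11 − 712/11) = -12, so the ratio is (-12)/(-44) = 3/11.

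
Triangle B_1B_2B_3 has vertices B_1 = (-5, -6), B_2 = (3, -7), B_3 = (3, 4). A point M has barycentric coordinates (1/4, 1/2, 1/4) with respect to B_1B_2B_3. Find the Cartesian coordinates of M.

(1, -4)

M = (1/4)·B_1 + (1/2)·B_2 + (1/4)·B_3.
x-coordinate: (1/4)·(-5) + (1/2)·3 + (1/4)·3 = 1.
y-coordinate: (1/4)·(-6) + (1/2)·(-7) + (1/4)·4 = -4.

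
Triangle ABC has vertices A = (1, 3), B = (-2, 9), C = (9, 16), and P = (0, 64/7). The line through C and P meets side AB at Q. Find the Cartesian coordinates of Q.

Barycentric coordinates of P with respect to ABC: (1/7, 5/7, 1/7).
On side AB the C-coordinate is zero; dropping P's C-weight 1/7 and renormalizing the remaining 1/7 : 5/7 gives weights 1/6, 5/6 on A, B.
Q = (1/6)·(1, 3) + (5/6)·(-2, 9) = (-3/2, 8).

(-3/2, 8)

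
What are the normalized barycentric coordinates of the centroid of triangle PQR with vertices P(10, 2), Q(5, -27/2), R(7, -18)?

(1/3, 1/3, 1/3)

The centroid is the average of the vertices, so each weight is 1/3.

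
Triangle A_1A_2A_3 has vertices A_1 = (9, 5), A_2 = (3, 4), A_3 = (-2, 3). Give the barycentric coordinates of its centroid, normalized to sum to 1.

The centroid is the average of the vertices, so each weight is 1/3.

(1/3, 1/3, 1/3)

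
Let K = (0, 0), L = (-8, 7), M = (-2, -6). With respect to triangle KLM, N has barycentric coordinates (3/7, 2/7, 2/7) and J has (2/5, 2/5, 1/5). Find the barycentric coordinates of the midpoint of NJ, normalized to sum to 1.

(29/70, 12/35, 17/70)

Since both coordinate triples sum to 1, the midpoint's barycentrics are the componentwise average.
(3/7+2/5)/2 = 29/70; similarly 12/35 and 17/70.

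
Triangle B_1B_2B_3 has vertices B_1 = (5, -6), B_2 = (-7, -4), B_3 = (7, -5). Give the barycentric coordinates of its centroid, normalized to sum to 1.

The centroid is the average of the vertices, so each weight is 1/3.

(1/3, 1/3, 1/3)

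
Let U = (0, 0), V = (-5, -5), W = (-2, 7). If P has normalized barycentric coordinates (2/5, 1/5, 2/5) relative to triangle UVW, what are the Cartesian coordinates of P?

(-9/5, 9/5)

P = (2/5)·U + (1/5)·V + (2/5)·W.
x-coordinate: (2/5)·0 + (1/5)·(-5) + (2/5)·(-2) = -9/5.
y-coordinate: (2/5)·0 + (1/5)·(-5) + (2/5)·7 = 9/5.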